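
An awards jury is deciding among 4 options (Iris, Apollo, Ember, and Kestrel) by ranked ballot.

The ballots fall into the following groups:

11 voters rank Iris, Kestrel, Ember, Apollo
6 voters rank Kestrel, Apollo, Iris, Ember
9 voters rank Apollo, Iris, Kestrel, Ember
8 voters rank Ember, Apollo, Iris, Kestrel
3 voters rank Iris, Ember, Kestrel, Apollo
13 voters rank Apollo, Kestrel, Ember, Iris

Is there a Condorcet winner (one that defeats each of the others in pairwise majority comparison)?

Yes

Head-to-head results (50 voters total):
Iris vs Apollo: Apollo wins 36–14.
Iris vs Ember: Iris wins 29–21.
Iris vs Kestrel: Iris wins 31–19.
Apollo vs Ember: Apollo wins 28–22.
Apollo vs Kestrel: Apollo wins 30–20.
Ember vs Kestrel: Kestrel wins 39–11.
Apollo beats each rival — Iris (36–14), Ember (28–22), Kestrel (30–20) — so Apollo is the Condorcet winner.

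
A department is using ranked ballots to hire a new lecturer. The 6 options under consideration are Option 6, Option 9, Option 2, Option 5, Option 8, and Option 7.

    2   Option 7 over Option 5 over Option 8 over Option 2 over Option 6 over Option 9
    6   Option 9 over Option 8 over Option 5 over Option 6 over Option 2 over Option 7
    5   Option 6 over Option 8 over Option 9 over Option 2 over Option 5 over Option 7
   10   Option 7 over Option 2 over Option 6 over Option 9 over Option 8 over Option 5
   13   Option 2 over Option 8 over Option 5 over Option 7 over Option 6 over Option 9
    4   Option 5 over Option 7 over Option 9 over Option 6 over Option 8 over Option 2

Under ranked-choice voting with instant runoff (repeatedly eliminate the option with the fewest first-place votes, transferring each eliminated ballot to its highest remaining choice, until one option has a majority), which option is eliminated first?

Round 1: Option 2 13, Option 7 12, Option 9 6, Option 6 5, Option 5 4, Option 8 0. Option 8 has the fewest and is eliminated.
Round 2: Option 2 13, Option 7 12, Option 9 6, Option 6 5, Option 5 4. Option 5 has the fewest and is eliminated.
Round 3: Option 7 16, Option 2 13, Option 9 6, Option 6 5. Option 6 has the fewest and is eliminated.
Round 4: Option 7 16, Option 2 13, Option 9 11. Option 9 has the fewest and is eliminated.
Round 5: Option 2 24, Option 7 16. Option 2 has a majority.

Option 8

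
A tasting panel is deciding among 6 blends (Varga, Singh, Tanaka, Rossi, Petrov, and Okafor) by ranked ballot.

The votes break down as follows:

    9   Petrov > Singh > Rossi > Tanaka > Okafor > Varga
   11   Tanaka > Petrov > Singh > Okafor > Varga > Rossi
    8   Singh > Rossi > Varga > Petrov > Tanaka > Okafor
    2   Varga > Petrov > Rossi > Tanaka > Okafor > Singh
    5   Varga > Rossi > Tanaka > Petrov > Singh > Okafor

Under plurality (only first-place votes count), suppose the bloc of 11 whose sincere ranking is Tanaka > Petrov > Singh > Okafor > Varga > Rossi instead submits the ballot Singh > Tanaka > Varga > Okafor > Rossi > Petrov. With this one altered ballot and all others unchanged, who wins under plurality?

Singh

First-place totals with the altered ballot: Varga 7, Singh 19, Tanaka 0, Rossi 0, Petrov 9, Okafor 0.
The switch changes the winner from Tanaka to Singh.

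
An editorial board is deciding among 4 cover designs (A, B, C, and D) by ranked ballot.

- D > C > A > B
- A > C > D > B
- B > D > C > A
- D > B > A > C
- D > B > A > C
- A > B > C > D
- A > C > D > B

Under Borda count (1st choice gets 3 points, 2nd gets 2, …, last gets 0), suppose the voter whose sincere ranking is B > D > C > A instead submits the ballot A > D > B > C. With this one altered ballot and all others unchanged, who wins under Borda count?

Borda totals with the altered ballot: A 15, B 7, C 7, D 13.
The switch changes the winner from D to A.

A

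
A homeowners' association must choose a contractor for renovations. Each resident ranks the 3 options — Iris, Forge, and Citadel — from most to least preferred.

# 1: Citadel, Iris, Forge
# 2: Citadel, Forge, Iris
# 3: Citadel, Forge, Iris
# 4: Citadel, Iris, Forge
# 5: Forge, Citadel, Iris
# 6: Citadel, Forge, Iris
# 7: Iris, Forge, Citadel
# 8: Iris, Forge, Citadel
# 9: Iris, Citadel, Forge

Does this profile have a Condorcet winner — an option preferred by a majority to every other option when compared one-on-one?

Yes

Head-to-head results (9 voters total):
Iris vs Forge: Iris wins 5–4.
Iris vs Citadel: Citadel wins 6–3.
Forge vs Citadel: Citadel wins 6–3.
Citadel beats each rival — Iris (6–3), Forge (6–3) — so Citadel is the Condorcet winner.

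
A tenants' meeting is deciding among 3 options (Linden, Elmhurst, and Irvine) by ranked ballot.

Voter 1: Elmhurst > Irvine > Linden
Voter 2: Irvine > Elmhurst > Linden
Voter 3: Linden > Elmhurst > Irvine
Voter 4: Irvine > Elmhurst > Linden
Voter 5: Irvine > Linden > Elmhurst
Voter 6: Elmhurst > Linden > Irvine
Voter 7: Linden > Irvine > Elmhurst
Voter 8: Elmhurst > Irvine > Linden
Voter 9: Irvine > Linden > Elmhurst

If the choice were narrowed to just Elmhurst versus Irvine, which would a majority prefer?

Ballots ranking Elmhurst above Irvine: 4.
Ballots ranking Irvine above Elmhurst: 5.
Irvine wins the head-to-head, 5–4.

Irvine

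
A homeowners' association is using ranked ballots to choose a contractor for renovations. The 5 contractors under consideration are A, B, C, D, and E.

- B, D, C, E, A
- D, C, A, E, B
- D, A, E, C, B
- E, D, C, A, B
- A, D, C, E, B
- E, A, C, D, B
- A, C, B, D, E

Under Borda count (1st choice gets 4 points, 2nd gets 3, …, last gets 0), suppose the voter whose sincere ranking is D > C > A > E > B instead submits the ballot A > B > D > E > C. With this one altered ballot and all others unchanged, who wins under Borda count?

A

Borda totals with the altered ballot: A 19, B 9, C 12, D 17, E 13.
The switch changes the winner from D to A.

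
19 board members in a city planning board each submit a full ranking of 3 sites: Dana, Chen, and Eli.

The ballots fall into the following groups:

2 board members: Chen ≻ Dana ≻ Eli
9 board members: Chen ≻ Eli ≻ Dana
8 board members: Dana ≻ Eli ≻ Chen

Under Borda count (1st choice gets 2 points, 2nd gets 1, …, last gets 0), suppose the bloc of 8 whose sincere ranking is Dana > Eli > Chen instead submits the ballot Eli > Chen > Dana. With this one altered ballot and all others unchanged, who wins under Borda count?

Chen

Borda totals with the altered ballot: Dana 2, Chen 30, Eli 25.
The winner is unchanged: still Chen.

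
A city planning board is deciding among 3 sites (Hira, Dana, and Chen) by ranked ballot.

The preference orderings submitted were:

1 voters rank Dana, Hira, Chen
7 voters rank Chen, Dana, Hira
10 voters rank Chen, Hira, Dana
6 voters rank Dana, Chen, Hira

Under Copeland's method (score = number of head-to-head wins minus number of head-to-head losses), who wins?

Chen

Pairwise results:
  Hira vs Dana: Dana wins 14–10.
  Hira vs Chen: Chen wins 23–1.
  Dana vs Chen: Chen wins 17–7.
Copeland scores (wins − losses):
  Hira: 0 − 2 = -2
  Dana: 1 − 1 = 0
  Chen: 2 − 0 = 2
Chen has the best Copeland score.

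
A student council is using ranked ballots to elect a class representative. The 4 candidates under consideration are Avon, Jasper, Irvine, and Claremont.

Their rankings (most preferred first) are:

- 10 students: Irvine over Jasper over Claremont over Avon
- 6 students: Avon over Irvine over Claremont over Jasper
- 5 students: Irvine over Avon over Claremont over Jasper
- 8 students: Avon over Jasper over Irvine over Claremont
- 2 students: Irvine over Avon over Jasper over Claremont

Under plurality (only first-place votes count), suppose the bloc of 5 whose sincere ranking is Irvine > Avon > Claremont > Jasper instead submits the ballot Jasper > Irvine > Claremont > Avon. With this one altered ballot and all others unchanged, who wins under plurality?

Avon

First-place totals with the altered ballot: Avon 14, Jasper 5, Irvine 12, Claremont 0.
The switch changes the winner from Irvine to Avon.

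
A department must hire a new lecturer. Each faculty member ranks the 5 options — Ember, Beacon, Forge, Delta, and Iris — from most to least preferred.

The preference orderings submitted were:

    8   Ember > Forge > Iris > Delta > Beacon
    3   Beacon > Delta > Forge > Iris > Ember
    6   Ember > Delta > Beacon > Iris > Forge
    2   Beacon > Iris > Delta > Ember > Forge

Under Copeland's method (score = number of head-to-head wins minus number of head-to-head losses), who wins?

Pairwise results:
  Ember vs Beacon: Ember wins 14–5.
  Ember vs Forge: Ember wins 16–3.
  Ember vs Delta: Ember wins 14–5.
  Ember vs Iris: Ember wins 14–5.
  Beacon vs Forge: Beacon wins 11–8.
  Beacon vs Delta: Delta wins 14–5.
  Beacon vs Iris: Beacon wins 11–8.
  Forge vs Delta: Delta wins 11–8.
  Forge vs Iris: Forge wins 11–8.
  Delta vs Iris: Iris wins 10–9.
Copeland scores (wins − losses):
  Ember: 4 − 0 = 4
  Beacon: 2 − 2 = 0
  Forge: 1 − 3 = -2
  Delta: 2 − 2 = 0
  Iris: 1 − 3 = -2
Ember has the best Copeland score.

Ember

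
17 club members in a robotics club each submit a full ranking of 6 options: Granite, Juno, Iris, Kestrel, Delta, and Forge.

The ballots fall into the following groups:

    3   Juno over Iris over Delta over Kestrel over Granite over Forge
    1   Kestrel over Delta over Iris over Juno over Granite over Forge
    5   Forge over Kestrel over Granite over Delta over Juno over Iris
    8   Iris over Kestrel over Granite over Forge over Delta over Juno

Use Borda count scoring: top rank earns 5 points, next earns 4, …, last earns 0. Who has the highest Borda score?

Kestrel

Borda scores:
  Granite: 3·1 + 1 + 5·3 + 8·3 = 43
  Juno: 3·5 + 2 + 5·1 + 8·0 = 22
  Iris: 3·4 + 3 + 5·0 + 8·5 = 55
  Kestrel: 3·2 + 5 + 5·4 + 8·4 = 63
  Delta: 3·3 + 4 + 5·2 + 8·1 = 31
  Forge: 3·0 + 0 + 5·5 + 8·2 = 41
Kestrel has the highest total.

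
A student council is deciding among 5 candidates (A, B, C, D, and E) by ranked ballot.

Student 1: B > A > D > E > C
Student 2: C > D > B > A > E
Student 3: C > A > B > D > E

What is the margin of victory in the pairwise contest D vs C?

1

Ballots ranking D above C: 1.
Ballots ranking C above D: 2.
C wins 2–1, a margin of 1.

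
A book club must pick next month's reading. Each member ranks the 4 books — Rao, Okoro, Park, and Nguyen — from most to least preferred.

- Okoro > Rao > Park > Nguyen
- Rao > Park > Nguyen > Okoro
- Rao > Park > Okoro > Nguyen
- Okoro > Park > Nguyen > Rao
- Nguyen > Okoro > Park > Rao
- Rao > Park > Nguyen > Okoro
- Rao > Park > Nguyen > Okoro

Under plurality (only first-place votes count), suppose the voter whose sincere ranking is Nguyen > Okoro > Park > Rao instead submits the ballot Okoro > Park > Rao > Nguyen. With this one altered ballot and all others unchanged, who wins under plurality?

Rao

First-place totals with the altered ballot: Rao 4, Okoro 3, Park 0, Nguyen 0.
The winner is unchanged: still Rao.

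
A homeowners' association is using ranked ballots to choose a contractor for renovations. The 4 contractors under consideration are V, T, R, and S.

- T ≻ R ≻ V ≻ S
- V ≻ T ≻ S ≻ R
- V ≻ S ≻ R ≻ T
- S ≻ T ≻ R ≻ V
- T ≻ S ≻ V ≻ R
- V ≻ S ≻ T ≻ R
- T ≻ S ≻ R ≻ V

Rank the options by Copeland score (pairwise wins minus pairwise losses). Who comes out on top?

Pairwise results:
  V vs T: T wins 4–3.
  V vs R: V wins 4–3.
  V vs S: V wins 4–3.
  T vs R: T wins 6–1.
  T vs S: T wins 4–3.
  R vs S: S wins 6–1.
Copeland scores (wins − losses):
  V: 2 − 1 = 1
  T: 3 − 0 = 3
  R: 0 − 3 = -3
  S: 1 − 2 = -1
T has the best Copeland score.

T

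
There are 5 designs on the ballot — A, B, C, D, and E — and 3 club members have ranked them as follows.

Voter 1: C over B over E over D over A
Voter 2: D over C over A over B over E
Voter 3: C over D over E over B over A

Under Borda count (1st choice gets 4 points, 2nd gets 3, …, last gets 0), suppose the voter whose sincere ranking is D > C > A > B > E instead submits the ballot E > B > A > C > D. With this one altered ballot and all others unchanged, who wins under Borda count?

Borda totals with the altered ballot: A 2, B 7, C 9, D 4, E 8.
The winner is unchanged: still C.

C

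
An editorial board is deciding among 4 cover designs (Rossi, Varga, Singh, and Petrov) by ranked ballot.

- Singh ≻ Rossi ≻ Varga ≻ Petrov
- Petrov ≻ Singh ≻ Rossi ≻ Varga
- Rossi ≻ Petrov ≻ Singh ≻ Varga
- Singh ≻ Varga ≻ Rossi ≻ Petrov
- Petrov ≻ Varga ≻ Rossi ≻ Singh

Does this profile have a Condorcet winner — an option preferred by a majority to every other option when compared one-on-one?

Head-to-head results (5 voters total):
Rossi vs Varga: Rossi wins 3–2.
Rossi vs Singh: Singh wins 3–2.
Rossi vs Petrov: Rossi wins 3–2.
Varga vs Singh: Singh wins 4–1.
Varga vs Petrov: Petrov wins 3–2.
Singh vs Petrov: Petrov wins 3–2.
No candidate beats all others: Rossi beats Petrov beats Singh beats Rossi, a majority cycle.

No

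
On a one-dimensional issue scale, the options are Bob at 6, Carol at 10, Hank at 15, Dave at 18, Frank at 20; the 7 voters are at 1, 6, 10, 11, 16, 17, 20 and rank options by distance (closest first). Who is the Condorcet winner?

Carol

With single-peaked preferences on a line, the Condorcet winner is the candidate closest to the median voter.
The median voter (position 11) is closest to Carol at 10.
Check: Carol vs Dave — voters closer to Carol: 4 of 7.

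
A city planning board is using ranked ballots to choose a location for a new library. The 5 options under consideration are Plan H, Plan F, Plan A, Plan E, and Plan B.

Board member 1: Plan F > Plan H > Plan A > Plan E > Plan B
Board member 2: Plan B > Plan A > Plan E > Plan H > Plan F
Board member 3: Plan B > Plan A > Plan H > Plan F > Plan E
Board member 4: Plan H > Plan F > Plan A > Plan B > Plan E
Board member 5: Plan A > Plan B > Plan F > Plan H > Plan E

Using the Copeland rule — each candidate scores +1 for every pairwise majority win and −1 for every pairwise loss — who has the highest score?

Pairwise results:
  Plan H vs Plan F: Plan H wins 3–2.
  Plan H vs Plan A: Plan A wins 3–2.
  Plan H vs Plan E: Plan H wins 4–1.
  Plan H vs Plan B: Plan B wins 3–2.
  Plan F vs Plan A: Plan A wins 3–2.
  Plan F vs Plan E: Plan F wins 4–1.
  Plan F vs Plan B: Plan B wins 3–2.
  Plan A vs Plan E: Plan A wins 5–0.
  Plan A vs Plan B: Plan A wins 3–2.
  Plan E vs Plan B: Plan B wins 4–1.
Copeland scores (wins − losses):
  Plan H: 2 − 2 = 0
  Plan F: 1 − 3 = -2
  Plan A: 4 − 0 = 4
  Plan E: 0 − 4 = -4
  Plan B: 3 − 1 = 2
Plan A has the best Copeland score.

Plan A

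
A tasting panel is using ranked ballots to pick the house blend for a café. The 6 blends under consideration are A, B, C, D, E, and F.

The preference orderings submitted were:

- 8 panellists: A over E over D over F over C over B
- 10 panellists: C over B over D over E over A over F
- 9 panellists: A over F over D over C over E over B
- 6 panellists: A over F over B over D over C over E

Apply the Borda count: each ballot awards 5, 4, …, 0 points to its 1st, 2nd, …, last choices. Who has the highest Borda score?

A

Borda scores:
  A: 8·5 + 10·1 + 9·5 + 6·5 = 125
  B: 8·0 + 10·4 + 9·0 + 6·3 = 58
  C: 8·1 + 10·5 + 9·2 + 6·1 = 82
  D: 8·3 + 10·3 + 9·3 + 6·2 = 93
  E: 8·4 + 10·2 + 9·1 + 6·0 = 61
  F: 8·2 + 10·0 + 9·4 + 6·4 = 76
A has the highest total.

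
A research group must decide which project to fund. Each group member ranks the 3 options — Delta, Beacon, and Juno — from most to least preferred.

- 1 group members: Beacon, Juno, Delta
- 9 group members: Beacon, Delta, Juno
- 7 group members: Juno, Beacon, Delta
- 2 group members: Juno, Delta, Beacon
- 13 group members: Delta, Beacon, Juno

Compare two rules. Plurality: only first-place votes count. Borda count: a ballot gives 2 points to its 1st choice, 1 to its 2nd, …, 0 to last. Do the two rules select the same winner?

Plurality first-place counts: Delta 13, Beacon 10, Juno 9 → Delta.
Borda totals: Delta 37, Beacon 40, Juno 19 → Beacon.
The two rules disagree: plurality picks Delta, Borda picks Beacon.

No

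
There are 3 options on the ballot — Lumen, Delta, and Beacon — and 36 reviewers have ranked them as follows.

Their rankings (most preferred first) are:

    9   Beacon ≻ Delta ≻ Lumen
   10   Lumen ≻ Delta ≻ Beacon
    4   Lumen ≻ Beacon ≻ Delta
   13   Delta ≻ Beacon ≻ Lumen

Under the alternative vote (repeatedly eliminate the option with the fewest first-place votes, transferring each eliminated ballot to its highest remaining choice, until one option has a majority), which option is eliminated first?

Round 1: Lumen 14, Delta 13, Beacon 9. Beacon has the fewest and is eliminated.
Round 2: Delta 22, Lumen 14. Delta has a majority.

Beacon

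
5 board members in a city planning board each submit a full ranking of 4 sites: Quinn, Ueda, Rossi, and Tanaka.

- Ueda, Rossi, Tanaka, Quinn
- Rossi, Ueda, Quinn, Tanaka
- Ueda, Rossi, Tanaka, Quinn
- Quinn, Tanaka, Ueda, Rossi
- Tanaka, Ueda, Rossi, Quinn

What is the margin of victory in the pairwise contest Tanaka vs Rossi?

Ballots ranking Tanaka above Rossi: 2.
Ballots ranking Rossi above Tanaka: 3.
Rossi wins 3–2, a margin of 1.

1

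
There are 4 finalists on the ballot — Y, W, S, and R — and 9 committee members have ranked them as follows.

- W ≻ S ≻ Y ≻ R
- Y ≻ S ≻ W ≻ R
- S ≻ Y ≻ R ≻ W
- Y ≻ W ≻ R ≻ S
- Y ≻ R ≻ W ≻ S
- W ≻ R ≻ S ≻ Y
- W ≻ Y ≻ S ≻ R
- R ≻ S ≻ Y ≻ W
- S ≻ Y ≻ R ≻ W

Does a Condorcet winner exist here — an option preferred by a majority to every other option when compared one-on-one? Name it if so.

Head-to-head results (9 voters total):
Y vs W: Y wins 6–3.
Y vs S: S wins 5–4.
Y vs R: Y wins 7–2.
W vs S: W wins 5–4.
W vs R: W wins 5–4.
S vs R: S wins 5–4.
No candidate beats all others: Y beats W beats S beats Y, a majority cycle.

None — there is no Condorcet winner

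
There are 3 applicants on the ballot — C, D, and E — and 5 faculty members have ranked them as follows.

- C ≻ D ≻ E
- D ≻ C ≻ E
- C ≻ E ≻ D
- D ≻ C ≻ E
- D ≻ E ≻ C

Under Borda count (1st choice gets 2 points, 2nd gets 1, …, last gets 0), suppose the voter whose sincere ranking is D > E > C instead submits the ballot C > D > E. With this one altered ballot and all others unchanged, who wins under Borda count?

C

Borda totals with the altered ballot: C 8, D 6, E 1.
The switch changes the winner from D to C.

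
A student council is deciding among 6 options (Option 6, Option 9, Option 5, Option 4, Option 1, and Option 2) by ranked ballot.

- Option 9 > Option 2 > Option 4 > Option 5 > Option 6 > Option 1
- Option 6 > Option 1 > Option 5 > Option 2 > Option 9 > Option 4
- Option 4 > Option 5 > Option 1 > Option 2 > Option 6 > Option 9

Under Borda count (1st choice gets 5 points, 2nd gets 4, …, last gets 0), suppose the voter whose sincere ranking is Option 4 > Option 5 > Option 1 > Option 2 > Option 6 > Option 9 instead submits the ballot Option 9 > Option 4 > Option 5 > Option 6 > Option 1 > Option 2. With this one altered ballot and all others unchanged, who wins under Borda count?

Option 9

Borda totals with the altered ballot: Option 6 8, Option 9 11, Option 5 8, Option 4 7, Option 1 5, Option 2 6.
The switch changes the winner from Option 5 to Option 9.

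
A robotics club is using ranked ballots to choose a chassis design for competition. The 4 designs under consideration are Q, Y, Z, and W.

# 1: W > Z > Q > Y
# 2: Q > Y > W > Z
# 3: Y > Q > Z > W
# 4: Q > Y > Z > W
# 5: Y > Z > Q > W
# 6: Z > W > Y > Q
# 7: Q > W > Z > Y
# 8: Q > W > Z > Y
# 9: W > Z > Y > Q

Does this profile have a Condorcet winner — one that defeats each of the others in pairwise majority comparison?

Head-to-head results (9 voters total):
Q vs Y: Q wins 5–4.
Q vs Z: Q wins 5–4.
Q vs W: Q wins 6–3.
Y vs Z: Z wins 5–4.
Y vs W: W wins 5–4.
Z vs W: W wins 5–4.
Q beats each rival — Y (5–4), Z (5–4), W (6–3) — so Q is the Condorcet winner.

Yes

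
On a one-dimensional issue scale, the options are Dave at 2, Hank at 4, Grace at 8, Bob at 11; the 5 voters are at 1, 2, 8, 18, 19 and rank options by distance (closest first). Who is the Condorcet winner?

With single-peaked preferences on a line, the Condorcet winner is the candidate closest to the median voter.
The median voter (position 8) is closest to Grace at 8.
Check: Grace vs Bob — voters closer to Grace: 3 of 5.

Grace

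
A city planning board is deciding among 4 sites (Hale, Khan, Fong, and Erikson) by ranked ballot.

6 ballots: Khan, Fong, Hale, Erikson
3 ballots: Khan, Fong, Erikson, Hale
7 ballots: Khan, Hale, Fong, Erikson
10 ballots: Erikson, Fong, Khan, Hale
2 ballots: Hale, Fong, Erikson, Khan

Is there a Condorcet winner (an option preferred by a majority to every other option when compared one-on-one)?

Yes

Head-to-head results (28 voters total):
Hale vs Khan: Khan wins 26–2.
Hale vs Fong: Fong wins 19–9.
Hale vs Erikson: Hale wins 15–13.
Khan vs Fong: Khan wins 16–12.
Khan vs Erikson: Khan wins 16–12.
Fong vs Erikson: Fong wins 18–10.
Khan beats each rival — Hale (26–2), Fong (16–12), Erikson (16–12) — so Khan is the Condorcet winner.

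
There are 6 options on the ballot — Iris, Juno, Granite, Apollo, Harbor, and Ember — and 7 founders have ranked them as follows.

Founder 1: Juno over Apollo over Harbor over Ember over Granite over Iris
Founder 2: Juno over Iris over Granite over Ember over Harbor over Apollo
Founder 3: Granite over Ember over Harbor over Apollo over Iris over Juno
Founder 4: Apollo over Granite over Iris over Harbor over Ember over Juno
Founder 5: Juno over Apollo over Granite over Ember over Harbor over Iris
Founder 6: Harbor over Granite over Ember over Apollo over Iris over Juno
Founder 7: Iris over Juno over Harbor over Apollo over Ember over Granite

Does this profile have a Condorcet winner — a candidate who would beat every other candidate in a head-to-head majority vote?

Head-to-head results (7 voters total):
Iris vs Juno: Iris wins 4–3.
Iris vs Granite: Granite wins 5–2.
Iris vs Apollo: Apollo wins 5–2.
Iris vs Harbor: Harbor wins 4–3.
Iris vs Ember: Ember wins 4–3.
Juno vs Granite: Juno wins 4–3.
Juno vs Apollo: Juno wins 4–3.
Juno vs Harbor: Juno wins 4–3.
Juno vs Ember: Juno wins 4–3.
Granite vs Apollo: Apollo wins 4–3.
Granite vs Harbor: Granite wins 4–3.
Granite vs Ember: Granite wins 5–2.
Apollo vs Harbor: Harbor wins 4–3.
Apollo vs Ember: Apollo wins 4–3.
Harbor vs Ember: Harbor wins 4–3.
No candidate beats all others: Iris beats Juno beats Granite beats Iris, a majority cycle.

No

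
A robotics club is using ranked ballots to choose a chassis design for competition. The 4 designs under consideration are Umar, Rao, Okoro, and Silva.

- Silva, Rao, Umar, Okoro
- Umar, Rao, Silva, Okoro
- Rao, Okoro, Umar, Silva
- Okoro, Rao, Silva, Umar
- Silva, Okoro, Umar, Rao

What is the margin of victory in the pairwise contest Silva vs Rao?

1

Ballots ranking Silva above Rao: 2.
Ballots ranking Rao above Silva: 3.
Rao wins 3–2, a margin of 1.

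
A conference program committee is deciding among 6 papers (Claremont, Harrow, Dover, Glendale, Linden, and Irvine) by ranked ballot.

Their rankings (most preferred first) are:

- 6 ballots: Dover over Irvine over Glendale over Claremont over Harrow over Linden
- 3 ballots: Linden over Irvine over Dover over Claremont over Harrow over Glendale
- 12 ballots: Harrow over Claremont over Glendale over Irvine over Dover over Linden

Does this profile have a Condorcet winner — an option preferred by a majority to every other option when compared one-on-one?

Yes

Head-to-head results (21 voters total):
Claremont vs Harrow: Harrow wins 12–9.
Claremont vs Dover: Claremont wins 12–9.
Claremont vs Glendale: Claremont wins 15–6.
Claremont vs Linden: Claremont wins 18–3.
Claremont vs Irvine: Claremont wins 12–9.
Harrow vs Dover: Harrow wins 12–9.
Harrow vs Glendale: Harrow wins 15–6.
Harrow vs Linden: Harrow wins 18–3.
Harrow vs Irvine: Harrow wins 12–9.
Dover vs Glendale: Glendale wins 12–9.
Dover vs Linden: Dover wins 18–3.
Dover vs Irvine: Irvine wins 15–6.
Glendale vs Linden: Glendale wins 18–3.
Glendale vs Irvine: Glendale wins 12–9.
Linden vs Irvine: Irvine wins 18–3.
Harrow beats each rival — Claremont (12–9), Dover (12–9), Glendale (15–6), Linden (18–3), Irvine (12–9) — so Harrow is the Condorcet winner.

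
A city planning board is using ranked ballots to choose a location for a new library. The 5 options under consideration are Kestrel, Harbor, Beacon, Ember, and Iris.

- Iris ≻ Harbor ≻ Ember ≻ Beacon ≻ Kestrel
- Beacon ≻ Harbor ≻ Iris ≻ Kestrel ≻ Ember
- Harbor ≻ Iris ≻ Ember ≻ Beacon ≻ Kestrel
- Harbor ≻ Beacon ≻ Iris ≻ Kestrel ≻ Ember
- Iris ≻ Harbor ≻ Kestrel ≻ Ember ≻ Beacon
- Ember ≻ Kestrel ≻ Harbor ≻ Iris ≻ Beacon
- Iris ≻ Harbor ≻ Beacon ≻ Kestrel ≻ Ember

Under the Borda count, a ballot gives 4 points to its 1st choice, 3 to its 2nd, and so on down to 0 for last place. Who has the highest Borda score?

Harbor

Borda scores:
  Kestrel: 0 + 1 + 0 + 1 + 2 + 3 + 1 = 8
  Harbor: 3 + 3 + 4 + 4 + 3 + 2 + 3 = 22
  Beacon: 1 + 4 + 1 + 3 + 0 + 0 + 2 = 11
  Ember: 2 + 0 + 2 + 0 + 1 + 4 + 0 = 9
  Iris: 4 + 2 + 3 + 2 + 4 + 1 + 4 = 20
Harbor has the highest total.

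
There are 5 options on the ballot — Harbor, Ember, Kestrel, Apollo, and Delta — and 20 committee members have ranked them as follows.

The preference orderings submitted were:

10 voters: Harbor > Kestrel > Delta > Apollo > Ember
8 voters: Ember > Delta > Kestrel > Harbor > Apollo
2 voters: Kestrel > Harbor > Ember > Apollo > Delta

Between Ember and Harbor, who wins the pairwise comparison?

Harbor

Ballots ranking Ember above Harbor: 8.
Ballots ranking Harbor above Ember: 10+2 = 12.
Harbor wins the head-to-head, 12–8.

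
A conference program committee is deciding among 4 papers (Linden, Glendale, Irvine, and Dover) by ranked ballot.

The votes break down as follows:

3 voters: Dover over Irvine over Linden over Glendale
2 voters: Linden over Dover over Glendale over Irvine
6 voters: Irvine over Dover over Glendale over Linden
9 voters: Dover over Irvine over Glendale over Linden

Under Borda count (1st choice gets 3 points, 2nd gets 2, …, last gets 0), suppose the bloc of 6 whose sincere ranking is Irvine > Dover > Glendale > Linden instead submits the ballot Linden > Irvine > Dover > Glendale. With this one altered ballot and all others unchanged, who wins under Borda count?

Borda totals with the altered ballot: Linden 27, Glendale 11, Irvine 36, Dover 46.
The winner is unchanged: still Dover.

Dover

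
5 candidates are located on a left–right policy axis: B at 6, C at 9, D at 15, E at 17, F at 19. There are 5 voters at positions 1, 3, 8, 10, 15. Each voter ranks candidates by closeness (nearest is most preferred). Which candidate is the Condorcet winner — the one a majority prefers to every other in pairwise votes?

C

With single-peaked preferences on a line, the Condorcet winner is the candidate closest to the median voter.
The median voter (position 8) is closest to C at 9.
Check: C vs D — voters closer to C: 4 of 5.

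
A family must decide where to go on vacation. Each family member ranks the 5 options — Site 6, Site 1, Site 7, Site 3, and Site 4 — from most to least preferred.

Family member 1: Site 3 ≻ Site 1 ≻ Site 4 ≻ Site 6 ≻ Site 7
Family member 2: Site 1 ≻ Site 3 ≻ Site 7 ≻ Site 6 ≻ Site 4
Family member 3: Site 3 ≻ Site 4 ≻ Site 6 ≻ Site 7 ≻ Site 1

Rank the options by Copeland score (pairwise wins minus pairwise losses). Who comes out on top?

Pairwise results:
  Site 6 vs Site 1: Site 1 wins 2–1.
  Site 6 vs Site 7: Site 6 wins 2–1.
  Site 6 vs Site 3: Site 3 wins 3–0.
  Site 6 vs Site 4: Site 4 wins 2–1.
  Site 1 vs Site 7: Site 1 wins 2–1.
  Site 1 vs Site 3: Site 3 wins 2–1.
  Site 1 vs Site 4: Site 1 wins 2–1.
  Site 7 vs Site 3: Site 3 wins 3–0.
  Site 7 vs Site 4: Site 4 wins 2–1.
  Site 3 vs Site 4: Site 3 wins 3–0.
Copeland scores (wins − losses):
  Site 6: 1 − 3 = -2
  Site 1: 3 − 1 = 2
  Site 7: 0 − 4 = -4
  Site 3: 4 − 0 = 4
  Site 4: 2 − 2 = 0
Site 3 has the best Copeland score.

Site 3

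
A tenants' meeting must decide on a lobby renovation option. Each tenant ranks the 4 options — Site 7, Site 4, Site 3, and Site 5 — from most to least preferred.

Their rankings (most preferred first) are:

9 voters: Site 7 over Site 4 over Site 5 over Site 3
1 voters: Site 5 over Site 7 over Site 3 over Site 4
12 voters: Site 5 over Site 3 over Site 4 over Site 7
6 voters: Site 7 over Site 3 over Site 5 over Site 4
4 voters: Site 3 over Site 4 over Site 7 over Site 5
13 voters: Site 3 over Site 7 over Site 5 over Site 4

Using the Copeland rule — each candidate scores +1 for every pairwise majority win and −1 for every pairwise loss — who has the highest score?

Pairwise results:
  Site 7 vs Site 4: Site 7 wins 29–16.
  Site 7 vs Site 3: Site 3 wins 29–16.
  Site 7 vs Site 5: Site 7 wins 32–13.
  Site 4 vs Site 3: Site 3 wins 36–9.
  Site 4 vs Site 5: Site 5 wins 32–13.
  Site 3 vs Site 5: Site 3 wins 23–22.
Copeland scores (wins − losses):
  Site 7: 2 − 1 = 1
  Site 4: 0 − 3 = -3
  Site 3: 3 − 0 = 3
  Site 5: 1 − 2 = -1
Site 3 has the best Copeland score.

Site 3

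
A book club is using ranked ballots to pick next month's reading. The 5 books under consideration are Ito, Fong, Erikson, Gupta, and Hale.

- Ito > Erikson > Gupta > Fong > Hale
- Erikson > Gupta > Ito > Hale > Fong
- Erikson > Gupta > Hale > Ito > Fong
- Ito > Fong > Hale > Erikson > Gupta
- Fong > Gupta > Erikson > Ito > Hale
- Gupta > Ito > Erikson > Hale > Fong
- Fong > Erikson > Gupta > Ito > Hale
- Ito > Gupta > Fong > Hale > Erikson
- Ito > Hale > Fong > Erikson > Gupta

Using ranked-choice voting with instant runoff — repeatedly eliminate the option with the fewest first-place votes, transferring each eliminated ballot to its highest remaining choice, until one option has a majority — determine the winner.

Ito

Round 1: Ito 4, Fong 2, Erikson 2, Gupta 1, Hale 0. Hale has the fewest and is eliminated.
Round 2: Ito 4, Fong 2, Erikson 2, Gupta 1. Gupta has the fewest and is eliminated.
Round 3: Ito 5, Fong 2, Erikson 2. Ito has a majority.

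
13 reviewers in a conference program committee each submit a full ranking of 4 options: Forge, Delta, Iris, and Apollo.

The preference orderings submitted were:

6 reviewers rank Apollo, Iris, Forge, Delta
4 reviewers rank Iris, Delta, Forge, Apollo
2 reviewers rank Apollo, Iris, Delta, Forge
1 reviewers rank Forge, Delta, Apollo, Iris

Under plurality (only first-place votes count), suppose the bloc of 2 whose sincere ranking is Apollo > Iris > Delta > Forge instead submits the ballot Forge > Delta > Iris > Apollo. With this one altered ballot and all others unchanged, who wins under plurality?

Apollo

First-place totals with the altered ballot: Forge 3, Delta 0, Iris 4, Apollo 6.
The winner is unchanged: still Apollo.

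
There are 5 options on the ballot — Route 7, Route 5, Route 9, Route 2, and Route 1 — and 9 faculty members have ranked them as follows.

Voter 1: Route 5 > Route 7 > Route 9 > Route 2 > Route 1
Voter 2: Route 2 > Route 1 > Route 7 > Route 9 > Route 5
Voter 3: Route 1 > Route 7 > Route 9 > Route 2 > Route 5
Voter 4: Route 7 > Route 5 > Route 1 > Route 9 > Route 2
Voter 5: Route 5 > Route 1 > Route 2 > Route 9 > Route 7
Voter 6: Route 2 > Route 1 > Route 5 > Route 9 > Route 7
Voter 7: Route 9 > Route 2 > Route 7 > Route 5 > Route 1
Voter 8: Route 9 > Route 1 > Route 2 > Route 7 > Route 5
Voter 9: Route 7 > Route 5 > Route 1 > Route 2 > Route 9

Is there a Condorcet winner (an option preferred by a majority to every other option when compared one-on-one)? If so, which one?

None — there is no Condorcet winner

Head-to-head results (9 voters total):
Route 7 vs Route 5: Route 7 wins 6–3.
Route 7 vs Route 9: Route 7 wins 5–4.
Route 7 vs Route 2: Route 2 wins 5–4.
Route 7 vs Route 1: Route 1 wins 5–4.
Route 5 vs Route 9: Route 5 wins 5–4.
Route 5 vs Route 2: Route 2 wins 5–4.
Route 5 vs Route 1: Route 5 wins 5–4.
Route 9 vs Route 2: Route 9 wins 5–4.
Route 9 vs Route 1: Route 1 wins 6–3.
Route 2 vs Route 1: Route 1 wins 5–4.
No candidate beats all others: Route 7 beats Route 5 beats Route 1 beats Route 7, a majority cycle.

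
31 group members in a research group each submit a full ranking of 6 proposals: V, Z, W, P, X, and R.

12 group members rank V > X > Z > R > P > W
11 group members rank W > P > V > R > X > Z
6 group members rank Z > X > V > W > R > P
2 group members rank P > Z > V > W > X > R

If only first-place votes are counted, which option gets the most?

First-place vote totals:
  V: 12
  Z: 6
  W: 11
  P: 2
  X: 0
  R: 0
V has the most first-place votes.

V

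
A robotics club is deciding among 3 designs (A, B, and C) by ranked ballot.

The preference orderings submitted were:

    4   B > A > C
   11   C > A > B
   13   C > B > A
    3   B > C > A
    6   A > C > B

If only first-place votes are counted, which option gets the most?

First-place vote totals:
  A: 6
  B: 7
  C: 24
C has the most first-place votes.

C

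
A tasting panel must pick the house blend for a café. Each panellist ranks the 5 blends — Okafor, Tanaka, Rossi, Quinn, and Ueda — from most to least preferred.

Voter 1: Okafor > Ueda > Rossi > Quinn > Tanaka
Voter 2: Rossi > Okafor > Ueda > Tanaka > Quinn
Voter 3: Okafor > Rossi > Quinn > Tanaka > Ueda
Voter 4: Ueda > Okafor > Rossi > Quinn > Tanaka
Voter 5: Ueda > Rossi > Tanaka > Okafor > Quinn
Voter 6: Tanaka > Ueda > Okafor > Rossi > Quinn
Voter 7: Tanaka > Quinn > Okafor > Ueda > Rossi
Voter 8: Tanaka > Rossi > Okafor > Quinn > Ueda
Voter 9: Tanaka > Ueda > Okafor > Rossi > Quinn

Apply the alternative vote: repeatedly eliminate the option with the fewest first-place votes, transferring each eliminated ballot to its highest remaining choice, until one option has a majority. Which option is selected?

Tanaka

Round 1: Tanaka 4, Okafor 2, Ueda 2, Rossi 1, Quinn 0. Quinn has the fewest and is eliminated.
Round 2: Tanaka 4, Okafor 2, Ueda 2, Rossi 1. Rossi has the fewest and is eliminated.
Round 3: Tanaka 4, Okafor 3, Ueda 2. Ueda has the fewest and is eliminated.
Round 4: Tanaka 5, Okafor 4. Tanaka has a majority.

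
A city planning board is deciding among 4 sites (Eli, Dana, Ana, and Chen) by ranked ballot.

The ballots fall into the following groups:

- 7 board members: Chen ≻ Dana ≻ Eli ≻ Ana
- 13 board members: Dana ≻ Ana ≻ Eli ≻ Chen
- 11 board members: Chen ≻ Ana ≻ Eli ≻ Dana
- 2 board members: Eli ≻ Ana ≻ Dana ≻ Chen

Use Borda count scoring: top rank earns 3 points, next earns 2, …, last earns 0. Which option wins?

Dana

Borda scores:
  Eli: 7·1 + 13·1 + 11·1 + 2·3 = 37
  Dana: 7·2 + 13·3 + 11·0 + 2·1 = 55
  Ana: 7·0 + 13·2 + 11·2 + 2·2 = 52
  Chen: 7·3 + 13·0 + 11·3 + 2·0 = 54
Dana has the highest total.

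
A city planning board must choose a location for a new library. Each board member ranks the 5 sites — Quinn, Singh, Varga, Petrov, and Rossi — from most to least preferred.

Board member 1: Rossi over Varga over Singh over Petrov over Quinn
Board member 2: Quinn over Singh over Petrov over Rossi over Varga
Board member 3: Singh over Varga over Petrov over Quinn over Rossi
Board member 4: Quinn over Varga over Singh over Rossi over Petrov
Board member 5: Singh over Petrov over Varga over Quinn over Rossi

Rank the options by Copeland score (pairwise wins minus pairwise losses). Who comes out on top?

Singh

Pairwise results:
  Quinn vs Singh: Singh wins 3–2.
  Quinn vs Varga: Varga wins 3–2.
  Quinn vs Petrov: Petrov wins 3–2.
  Quinn vs Rossi: Quinn wins 4–1.
  Singh vs Varga: Singh wins 3–2.
  Singh vs Petrov: Singh wins 5–0.
  Singh vs Rossi: Singh wins 4–1.
  Varga vs Petrov: Varga wins 3–2.
  Varga vs Rossi: Varga wins 3–2.
  Petrov vs Rossi: Petrov wins 3–2.
Copeland scores (wins − losses):
  Quinn: 1 − 3 = -2
  Singh: 4 − 0 = 4
  Varga: 3 − 1 = 2
  Petrov: 2 − 2 = 0
  Rossi: 0 − 4 = -4
Singh has the best Copeland score.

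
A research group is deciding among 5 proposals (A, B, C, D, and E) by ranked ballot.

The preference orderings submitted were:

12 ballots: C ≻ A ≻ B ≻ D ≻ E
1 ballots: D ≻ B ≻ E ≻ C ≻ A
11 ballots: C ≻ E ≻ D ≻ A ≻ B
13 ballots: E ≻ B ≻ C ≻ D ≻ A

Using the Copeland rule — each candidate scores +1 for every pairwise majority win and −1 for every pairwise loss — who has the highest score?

Pairwise results:
  A vs B: A wins 23–14.
  A vs C: C wins 37–0.
  A vs D: D wins 25–12.
  A vs E: E wins 25–12.
  B vs C: C wins 23–14.
  B vs D: B wins 25–12.
  B vs E: E wins 24–13.
  C vs D: C wins 36–1.
  C vs E: C wins 23–14.
  D vs E: E wins 24–13.
Copeland scores (wins − losses):
  A: 1 − 3 = -2
  B: 1 − 3 = -2
  C: 4 − 0 = 4
  D: 1 − 3 = -2
  E: 3 − 1 = 2
C has the best Copeland score.

C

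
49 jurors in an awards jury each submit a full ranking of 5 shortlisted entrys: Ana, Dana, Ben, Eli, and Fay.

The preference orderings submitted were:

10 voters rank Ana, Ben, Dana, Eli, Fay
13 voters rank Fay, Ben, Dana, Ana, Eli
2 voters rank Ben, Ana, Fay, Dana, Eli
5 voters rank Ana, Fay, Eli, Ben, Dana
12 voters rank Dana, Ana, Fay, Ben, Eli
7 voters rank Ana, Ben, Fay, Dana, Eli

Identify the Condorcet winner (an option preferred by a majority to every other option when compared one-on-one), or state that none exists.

Head-to-head results (49 voters total):
Ana vs Dana: Dana wins 25–24.
Ana vs Ben: Ana wins 34–15.
Ana vs Eli: Ana wins 49–0.
Ana vs Fay: Ana wins 36–13.
Dana vs Ben: Ben wins 37–12.
Dana vs Eli: Dana wins 44–5.
Dana vs Fay: Fay wins 27–22.
Ben vs Eli: Ben wins 44–5.
Ben vs Fay: Fay wins 30–19.
Eli vs Fay: Fay wins 39–10.
No candidate beats all others: Ana beats Ben beats Dana beats Ana, a majority cycle.

None — there is no Condorcet winner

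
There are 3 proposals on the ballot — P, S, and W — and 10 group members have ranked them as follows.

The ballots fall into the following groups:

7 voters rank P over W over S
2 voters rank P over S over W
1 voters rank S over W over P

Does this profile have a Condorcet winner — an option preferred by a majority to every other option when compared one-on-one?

Yes

Head-to-head results (10 voters total):
P vs S: P wins 9–1.
P vs W: P wins 9–1.
S vs W: W wins 7–3.
P beats each rival — S (9–1), W (9–1) — so P is the Condorcet winner.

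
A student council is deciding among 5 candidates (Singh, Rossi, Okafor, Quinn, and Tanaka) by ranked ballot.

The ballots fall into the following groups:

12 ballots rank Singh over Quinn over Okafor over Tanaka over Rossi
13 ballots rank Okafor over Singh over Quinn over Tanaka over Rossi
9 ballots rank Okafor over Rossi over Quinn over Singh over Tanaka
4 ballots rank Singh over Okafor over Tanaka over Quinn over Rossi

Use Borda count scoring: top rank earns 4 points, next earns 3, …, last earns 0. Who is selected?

Okafor

Borda scores:
  Singh: 12·4 + 13·3 + 9·1 + 4·4 = 112
  Rossi: 12·0 + 13·0 + 9·3 + 4·0 = 27
  Okafor: 12·2 + 13·4 + 9·4 + 4·3 = 124
  Quinn: 12·3 + 13·2 + 9·2 + 4·1 = 84
  Tanaka: 12·1 + 13·1 + 9·0 + 4·2 = 33
Okafor has the highest total.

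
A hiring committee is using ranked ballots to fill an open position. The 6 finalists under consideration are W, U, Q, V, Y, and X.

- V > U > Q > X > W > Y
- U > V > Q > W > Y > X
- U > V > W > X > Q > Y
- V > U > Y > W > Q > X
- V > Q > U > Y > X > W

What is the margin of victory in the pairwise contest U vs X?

Ballots ranking U above X: 5.
Ballots ranking X above U: 0.
U wins 5–0, a margin of 5.

5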